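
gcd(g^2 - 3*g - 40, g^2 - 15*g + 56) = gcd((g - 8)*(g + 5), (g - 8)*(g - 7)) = g - 8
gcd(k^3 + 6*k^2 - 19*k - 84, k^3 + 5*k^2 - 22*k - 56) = k^2 + 3*k - 28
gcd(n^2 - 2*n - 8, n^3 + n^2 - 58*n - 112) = n + 2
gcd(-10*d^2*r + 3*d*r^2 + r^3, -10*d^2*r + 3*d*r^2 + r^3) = -10*d^2*r + 3*d*r^2 + r^3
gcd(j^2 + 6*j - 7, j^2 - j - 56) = j + 7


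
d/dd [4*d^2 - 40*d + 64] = 8*d - 40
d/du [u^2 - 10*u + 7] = 2*u - 10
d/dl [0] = 0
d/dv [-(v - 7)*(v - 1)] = 8 - 2*v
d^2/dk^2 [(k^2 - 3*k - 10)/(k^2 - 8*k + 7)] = 2*(5*k^3 - 51*k^2 + 303*k - 689)/(k^6 - 24*k^5 + 213*k^4 - 848*k^3 + 1491*k^2 - 1176*k + 343)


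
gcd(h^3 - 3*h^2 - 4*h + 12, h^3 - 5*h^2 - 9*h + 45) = h - 3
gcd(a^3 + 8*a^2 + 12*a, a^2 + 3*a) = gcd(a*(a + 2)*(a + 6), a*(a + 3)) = a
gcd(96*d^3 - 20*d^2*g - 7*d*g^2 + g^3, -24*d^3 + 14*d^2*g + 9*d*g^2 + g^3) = 4*d + g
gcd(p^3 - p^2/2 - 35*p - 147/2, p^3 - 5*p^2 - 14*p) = p - 7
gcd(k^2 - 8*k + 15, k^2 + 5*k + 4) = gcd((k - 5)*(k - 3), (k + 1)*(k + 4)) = 1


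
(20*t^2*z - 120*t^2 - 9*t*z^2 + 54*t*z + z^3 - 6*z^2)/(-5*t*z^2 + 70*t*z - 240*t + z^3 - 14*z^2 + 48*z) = (-4*t + z)/(z - 8)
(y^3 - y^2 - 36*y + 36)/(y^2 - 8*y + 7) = (y^2 - 36)/(y - 7)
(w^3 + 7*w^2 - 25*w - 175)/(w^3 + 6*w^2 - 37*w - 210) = (w - 5)/(w - 6)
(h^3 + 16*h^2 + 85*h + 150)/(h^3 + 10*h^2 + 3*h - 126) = (h^2 + 10*h + 25)/(h^2 + 4*h - 21)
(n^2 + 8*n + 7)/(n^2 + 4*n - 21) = (n + 1)/(n - 3)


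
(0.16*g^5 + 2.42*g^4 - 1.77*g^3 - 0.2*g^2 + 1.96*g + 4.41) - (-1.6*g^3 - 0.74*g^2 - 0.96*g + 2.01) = 0.16*g^5 + 2.42*g^4 - 0.17*g^3 + 0.54*g^2 + 2.92*g + 2.4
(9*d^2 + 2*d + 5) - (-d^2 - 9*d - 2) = 10*d^2 + 11*d + 7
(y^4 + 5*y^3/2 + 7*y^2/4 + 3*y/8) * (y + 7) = y^5 + 19*y^4/2 + 77*y^3/4 + 101*y^2/8 + 21*y/8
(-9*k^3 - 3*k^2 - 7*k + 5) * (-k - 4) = 9*k^4 + 39*k^3 + 19*k^2 + 23*k - 20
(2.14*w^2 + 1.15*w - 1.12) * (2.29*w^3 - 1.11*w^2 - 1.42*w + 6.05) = 4.9006*w^5 + 0.258099999999999*w^4 - 6.8801*w^3 + 12.5572*w^2 + 8.5479*w - 6.776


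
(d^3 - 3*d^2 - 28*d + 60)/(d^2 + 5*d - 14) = (d^2 - d - 30)/(d + 7)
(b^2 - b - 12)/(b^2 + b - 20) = (b + 3)/(b + 5)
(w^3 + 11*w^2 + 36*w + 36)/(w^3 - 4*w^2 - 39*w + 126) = (w^2 + 5*w + 6)/(w^2 - 10*w + 21)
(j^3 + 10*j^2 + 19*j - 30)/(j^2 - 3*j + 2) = (j^2 + 11*j + 30)/(j - 2)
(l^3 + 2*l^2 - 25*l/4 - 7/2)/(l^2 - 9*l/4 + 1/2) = (4*l^2 + 16*l + 7)/(4*l - 1)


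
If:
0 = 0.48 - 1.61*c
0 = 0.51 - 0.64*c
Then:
No Solution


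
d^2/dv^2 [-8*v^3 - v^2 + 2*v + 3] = -48*v - 2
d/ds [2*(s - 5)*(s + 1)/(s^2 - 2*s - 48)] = 4*(s^2 - 43*s + 91)/(s^4 - 4*s^3 - 92*s^2 + 192*s + 2304)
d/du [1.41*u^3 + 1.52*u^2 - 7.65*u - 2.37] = 4.23*u^2 + 3.04*u - 7.65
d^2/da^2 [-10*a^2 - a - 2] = -20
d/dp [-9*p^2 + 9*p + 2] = 9 - 18*p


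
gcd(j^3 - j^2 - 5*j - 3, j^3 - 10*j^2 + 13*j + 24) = j^2 - 2*j - 3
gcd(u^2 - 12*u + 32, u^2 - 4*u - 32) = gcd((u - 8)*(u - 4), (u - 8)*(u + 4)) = u - 8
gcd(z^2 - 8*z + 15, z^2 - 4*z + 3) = z - 3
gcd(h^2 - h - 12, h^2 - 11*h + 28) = h - 4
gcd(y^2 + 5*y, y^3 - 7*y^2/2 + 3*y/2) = y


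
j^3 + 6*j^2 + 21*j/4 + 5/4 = (j + 1/2)^2*(j + 5)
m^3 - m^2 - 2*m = m*(m - 2)*(m + 1)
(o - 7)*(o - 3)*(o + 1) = o^3 - 9*o^2 + 11*o + 21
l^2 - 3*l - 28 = (l - 7)*(l + 4)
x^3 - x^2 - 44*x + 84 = (x - 6)*(x - 2)*(x + 7)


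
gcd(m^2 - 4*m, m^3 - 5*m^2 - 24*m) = m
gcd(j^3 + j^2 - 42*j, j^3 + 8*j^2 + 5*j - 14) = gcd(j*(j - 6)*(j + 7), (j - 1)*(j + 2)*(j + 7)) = j + 7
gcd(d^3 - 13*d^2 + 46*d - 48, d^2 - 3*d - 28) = 1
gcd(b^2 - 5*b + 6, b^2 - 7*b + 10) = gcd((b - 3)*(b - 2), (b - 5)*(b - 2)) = b - 2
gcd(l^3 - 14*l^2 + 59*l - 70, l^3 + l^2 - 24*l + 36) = l - 2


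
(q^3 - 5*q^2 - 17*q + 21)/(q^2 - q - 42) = (q^2 + 2*q - 3)/(q + 6)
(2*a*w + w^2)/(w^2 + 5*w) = (2*a + w)/(w + 5)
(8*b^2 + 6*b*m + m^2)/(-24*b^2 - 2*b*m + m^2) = (-2*b - m)/(6*b - m)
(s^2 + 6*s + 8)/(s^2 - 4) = (s + 4)/(s - 2)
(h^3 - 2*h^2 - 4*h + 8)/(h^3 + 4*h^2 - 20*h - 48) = (h^2 - 4*h + 4)/(h^2 + 2*h - 24)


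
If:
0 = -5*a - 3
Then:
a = -3/5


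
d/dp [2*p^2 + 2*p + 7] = 4*p + 2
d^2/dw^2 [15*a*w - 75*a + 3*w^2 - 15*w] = 6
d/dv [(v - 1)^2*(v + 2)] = 3*v^2 - 3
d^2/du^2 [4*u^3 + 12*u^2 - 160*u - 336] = 24*u + 24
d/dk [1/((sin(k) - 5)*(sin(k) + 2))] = (3 - 2*sin(k))*cos(k)/((sin(k) - 5)^2*(sin(k) + 2)^2)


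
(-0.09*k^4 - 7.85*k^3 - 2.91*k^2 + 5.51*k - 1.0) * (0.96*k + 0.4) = -0.0864*k^5 - 7.572*k^4 - 5.9336*k^3 + 4.1256*k^2 + 1.244*k - 0.4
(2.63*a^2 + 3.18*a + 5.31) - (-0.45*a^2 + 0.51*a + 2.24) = 3.08*a^2 + 2.67*a + 3.07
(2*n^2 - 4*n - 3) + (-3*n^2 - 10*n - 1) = -n^2 - 14*n - 4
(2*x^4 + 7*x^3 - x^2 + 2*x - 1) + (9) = 2*x^4 + 7*x^3 - x^2 + 2*x + 8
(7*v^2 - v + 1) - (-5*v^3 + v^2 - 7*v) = 5*v^3 + 6*v^2 + 6*v + 1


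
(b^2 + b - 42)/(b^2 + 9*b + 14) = (b - 6)/(b + 2)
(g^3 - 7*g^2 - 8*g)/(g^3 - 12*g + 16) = g*(g^2 - 7*g - 8)/(g^3 - 12*g + 16)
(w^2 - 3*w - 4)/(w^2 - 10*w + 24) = (w + 1)/(w - 6)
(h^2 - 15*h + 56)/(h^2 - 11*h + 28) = (h - 8)/(h - 4)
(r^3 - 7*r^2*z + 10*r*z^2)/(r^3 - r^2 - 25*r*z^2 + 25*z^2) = r*(r - 2*z)/(r^2 + 5*r*z - r - 5*z)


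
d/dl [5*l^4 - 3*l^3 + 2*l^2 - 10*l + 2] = 20*l^3 - 9*l^2 + 4*l - 10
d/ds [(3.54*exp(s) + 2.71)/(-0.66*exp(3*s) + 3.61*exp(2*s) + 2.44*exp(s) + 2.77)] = (4.6728*exp(3*s) - 7.4136*exp(2*s) - 19.5662*exp(s) + 3.1934)*exp(s)/(0.4356*exp(6*s) - 4.7652*exp(5*s) + 9.8113*exp(4*s) + 13.9604*exp(3*s) + 25.953*exp(2*s) + 13.5176*exp(s) + 7.6729)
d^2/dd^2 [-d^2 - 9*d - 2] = -2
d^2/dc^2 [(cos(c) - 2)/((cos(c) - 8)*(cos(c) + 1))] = (-(1 - cos(2*c))^2/4 + 595*cos(c)/2 - 46*cos(2*c) + cos(3*c)/2 - 385)/((cos(c) - 8)^3*(cos(c) + 1)^2)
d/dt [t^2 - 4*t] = 2*t - 4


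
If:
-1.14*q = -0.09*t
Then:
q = 0.0789473684210526*t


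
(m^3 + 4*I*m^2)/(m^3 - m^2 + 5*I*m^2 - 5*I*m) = m*(m + 4*I)/(m^2 - m + 5*I*m - 5*I)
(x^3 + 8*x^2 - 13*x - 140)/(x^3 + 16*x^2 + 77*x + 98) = (x^2 + x - 20)/(x^2 + 9*x + 14)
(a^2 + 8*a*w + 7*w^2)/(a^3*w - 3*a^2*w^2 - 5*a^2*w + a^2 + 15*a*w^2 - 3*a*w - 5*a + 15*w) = (a^2 + 8*a*w + 7*w^2)/(a^3*w - 3*a^2*w^2 - 5*a^2*w + a^2 + 15*a*w^2 - 3*a*w - 5*a + 15*w)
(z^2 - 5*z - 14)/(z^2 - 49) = (z + 2)/(z + 7)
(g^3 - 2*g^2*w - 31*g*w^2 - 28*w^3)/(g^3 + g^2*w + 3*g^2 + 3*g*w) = (g^2 - 3*g*w - 28*w^2)/(g*(g + 3))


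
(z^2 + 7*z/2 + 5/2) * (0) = 0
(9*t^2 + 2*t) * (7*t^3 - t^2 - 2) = 63*t^5 + 5*t^4 - 2*t^3 - 18*t^2 - 4*t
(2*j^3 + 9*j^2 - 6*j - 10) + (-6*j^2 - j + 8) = 2*j^3 + 3*j^2 - 7*j - 2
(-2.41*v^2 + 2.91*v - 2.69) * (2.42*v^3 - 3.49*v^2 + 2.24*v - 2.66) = -5.8322*v^5 + 15.4531*v^4 - 22.0641*v^3 + 22.3171*v^2 - 13.7662*v + 7.1554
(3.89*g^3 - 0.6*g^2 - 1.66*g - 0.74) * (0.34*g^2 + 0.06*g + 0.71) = 1.3226*g^5 + 0.0294*g^4 + 2.1615*g^3 - 0.7772*g^2 - 1.223*g - 0.5254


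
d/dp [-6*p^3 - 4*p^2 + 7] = 2*p*(-9*p - 4)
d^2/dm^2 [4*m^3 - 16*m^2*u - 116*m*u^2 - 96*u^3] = 24*m - 32*u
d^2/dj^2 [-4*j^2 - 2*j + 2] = -8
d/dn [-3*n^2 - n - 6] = -6*n - 1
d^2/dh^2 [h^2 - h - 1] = 2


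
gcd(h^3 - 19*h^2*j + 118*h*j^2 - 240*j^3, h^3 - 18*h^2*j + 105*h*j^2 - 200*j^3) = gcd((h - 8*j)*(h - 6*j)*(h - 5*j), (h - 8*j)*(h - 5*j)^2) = h^2 - 13*h*j + 40*j^2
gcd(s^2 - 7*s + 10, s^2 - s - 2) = s - 2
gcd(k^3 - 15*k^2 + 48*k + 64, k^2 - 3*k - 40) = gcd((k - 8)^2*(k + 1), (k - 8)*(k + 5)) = k - 8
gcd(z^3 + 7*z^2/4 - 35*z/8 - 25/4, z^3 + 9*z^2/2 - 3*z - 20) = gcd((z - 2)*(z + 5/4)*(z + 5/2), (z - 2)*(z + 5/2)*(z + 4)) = z^2 + z/2 - 5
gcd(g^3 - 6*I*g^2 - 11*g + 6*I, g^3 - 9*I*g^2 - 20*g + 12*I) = g^2 - 3*I*g - 2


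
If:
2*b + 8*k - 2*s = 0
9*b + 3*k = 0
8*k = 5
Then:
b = -5/24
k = 5/8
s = 55/24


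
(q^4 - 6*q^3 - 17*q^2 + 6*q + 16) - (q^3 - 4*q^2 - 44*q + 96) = q^4 - 7*q^3 - 13*q^2 + 50*q - 80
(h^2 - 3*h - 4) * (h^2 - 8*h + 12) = h^4 - 11*h^3 + 32*h^2 - 4*h - 48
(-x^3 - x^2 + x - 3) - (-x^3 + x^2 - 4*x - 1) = -2*x^2 + 5*x - 2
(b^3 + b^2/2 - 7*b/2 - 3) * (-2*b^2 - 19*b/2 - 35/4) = -2*b^5 - 21*b^4/2 - 13*b^3/2 + 279*b^2/8 + 473*b/8 + 105/4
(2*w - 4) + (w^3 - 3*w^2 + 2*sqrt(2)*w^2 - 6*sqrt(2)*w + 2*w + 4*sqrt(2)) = w^3 - 3*w^2 + 2*sqrt(2)*w^2 - 6*sqrt(2)*w + 4*w - 4 + 4*sqrt(2)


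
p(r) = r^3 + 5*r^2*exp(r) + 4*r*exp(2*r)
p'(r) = 5*r^2*exp(r) + 3*r^2 + 8*r*exp(2*r) + 10*r*exp(r) + 4*exp(2*r)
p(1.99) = 578.73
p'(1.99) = 1368.37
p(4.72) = 250142.62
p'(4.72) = 543268.32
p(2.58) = 2253.78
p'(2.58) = 5091.09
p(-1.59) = -1.71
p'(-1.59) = 6.56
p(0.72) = 17.85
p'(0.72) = 62.87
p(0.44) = 5.83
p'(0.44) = 27.05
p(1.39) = 131.09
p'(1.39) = 344.11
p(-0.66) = 0.13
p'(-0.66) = -1.32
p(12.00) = 1271595047410.31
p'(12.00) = 2649048927441.14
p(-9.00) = -728.95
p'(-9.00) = 243.04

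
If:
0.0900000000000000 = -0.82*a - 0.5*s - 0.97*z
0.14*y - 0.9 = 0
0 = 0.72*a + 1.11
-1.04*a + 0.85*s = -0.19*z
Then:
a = -1.54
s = -2.44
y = 6.43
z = 2.47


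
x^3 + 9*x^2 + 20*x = x*(x + 4)*(x + 5)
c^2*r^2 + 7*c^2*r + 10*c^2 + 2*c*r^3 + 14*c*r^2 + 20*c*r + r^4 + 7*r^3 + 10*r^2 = (c + r)^2*(r + 2)*(r + 5)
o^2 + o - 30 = (o - 5)*(o + 6)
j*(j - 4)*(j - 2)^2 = j^4 - 8*j^3 + 20*j^2 - 16*j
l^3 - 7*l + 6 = (l - 2)*(l - 1)*(l + 3)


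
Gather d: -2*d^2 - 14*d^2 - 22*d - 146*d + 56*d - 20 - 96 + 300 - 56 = -16*d^2 - 112*d + 128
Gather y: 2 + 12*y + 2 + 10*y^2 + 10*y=10*y^2 + 22*y + 4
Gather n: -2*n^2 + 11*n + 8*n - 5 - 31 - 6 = -2*n^2 + 19*n - 42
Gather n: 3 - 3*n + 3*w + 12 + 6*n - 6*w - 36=3*n - 3*w - 21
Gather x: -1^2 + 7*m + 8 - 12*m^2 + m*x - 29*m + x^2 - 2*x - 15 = -12*m^2 - 22*m + x^2 + x*(m - 2) - 8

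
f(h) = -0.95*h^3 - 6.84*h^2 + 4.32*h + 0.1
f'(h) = -2.85*h^2 - 13.68*h + 4.32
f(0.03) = 0.22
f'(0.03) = 3.91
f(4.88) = -252.11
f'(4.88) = -130.31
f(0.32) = 0.75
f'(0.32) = -0.35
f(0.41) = 0.66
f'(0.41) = -1.77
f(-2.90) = -46.78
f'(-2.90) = 20.02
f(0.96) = -2.90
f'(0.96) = -11.44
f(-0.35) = -2.21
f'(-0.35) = 8.76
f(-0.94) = -9.22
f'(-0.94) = 14.66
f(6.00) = -425.42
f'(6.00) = -180.36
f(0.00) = 0.10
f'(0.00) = 4.32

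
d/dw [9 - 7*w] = -7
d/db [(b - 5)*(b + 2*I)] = 2*b - 5 + 2*I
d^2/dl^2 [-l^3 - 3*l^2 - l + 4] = -6*l - 6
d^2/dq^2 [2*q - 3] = 0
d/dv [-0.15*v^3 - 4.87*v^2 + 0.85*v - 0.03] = -0.45*v^2 - 9.74*v + 0.85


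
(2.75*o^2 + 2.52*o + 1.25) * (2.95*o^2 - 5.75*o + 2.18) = 8.1125*o^4 - 8.3785*o^3 - 4.8075*o^2 - 1.6939*o + 2.725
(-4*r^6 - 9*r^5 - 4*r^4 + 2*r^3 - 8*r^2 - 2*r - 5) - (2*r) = -4*r^6 - 9*r^5 - 4*r^4 + 2*r^3 - 8*r^2 - 4*r - 5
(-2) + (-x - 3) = -x - 5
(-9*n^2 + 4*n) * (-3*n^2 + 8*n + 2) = 27*n^4 - 84*n^3 + 14*n^2 + 8*n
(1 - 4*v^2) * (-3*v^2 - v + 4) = 12*v^4 + 4*v^3 - 19*v^2 - v + 4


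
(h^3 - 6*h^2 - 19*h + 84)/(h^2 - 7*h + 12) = (h^2 - 3*h - 28)/(h - 4)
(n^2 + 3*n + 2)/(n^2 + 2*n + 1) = (n + 2)/(n + 1)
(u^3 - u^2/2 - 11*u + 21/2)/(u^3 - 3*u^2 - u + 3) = (u + 7/2)/(u + 1)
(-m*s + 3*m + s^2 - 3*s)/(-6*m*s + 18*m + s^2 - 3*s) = (-m + s)/(-6*m + s)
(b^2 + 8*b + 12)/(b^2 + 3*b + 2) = (b + 6)/(b + 1)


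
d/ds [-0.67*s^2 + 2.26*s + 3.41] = 2.26 - 1.34*s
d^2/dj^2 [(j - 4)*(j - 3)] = 2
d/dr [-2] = 0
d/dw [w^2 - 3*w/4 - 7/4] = 2*w - 3/4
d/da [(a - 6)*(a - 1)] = 2*a - 7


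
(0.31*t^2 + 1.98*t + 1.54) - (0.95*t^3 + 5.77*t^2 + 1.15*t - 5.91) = -0.95*t^3 - 5.46*t^2 + 0.83*t + 7.45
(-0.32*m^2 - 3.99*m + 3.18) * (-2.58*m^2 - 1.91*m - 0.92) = 0.8256*m^4 + 10.9054*m^3 - 0.289100000000002*m^2 - 2.403*m - 2.9256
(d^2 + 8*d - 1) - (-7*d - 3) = d^2 + 15*d + 2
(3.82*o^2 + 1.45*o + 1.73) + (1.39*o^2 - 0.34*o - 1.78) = 5.21*o^2 + 1.11*o - 0.05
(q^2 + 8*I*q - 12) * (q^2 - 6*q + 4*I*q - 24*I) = q^4 - 6*q^3 + 12*I*q^3 - 44*q^2 - 72*I*q^2 + 264*q - 48*I*q + 288*I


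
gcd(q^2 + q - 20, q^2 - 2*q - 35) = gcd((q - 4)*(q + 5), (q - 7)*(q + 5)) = q + 5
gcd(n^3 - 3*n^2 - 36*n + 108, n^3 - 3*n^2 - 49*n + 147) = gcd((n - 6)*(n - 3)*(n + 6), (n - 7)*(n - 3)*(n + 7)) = n - 3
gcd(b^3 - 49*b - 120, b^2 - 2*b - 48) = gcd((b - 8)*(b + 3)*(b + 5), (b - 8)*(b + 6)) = b - 8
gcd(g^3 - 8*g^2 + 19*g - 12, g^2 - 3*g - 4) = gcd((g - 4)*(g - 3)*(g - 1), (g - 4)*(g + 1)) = g - 4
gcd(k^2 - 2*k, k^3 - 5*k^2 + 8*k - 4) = k - 2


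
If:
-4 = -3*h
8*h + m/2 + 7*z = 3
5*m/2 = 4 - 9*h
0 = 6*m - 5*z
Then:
No Solution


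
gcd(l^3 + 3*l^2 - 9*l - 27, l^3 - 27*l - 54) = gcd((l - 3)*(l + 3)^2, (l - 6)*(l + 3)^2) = l^2 + 6*l + 9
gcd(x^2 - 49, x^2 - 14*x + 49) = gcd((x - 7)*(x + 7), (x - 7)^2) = x - 7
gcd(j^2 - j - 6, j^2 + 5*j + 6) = j + 2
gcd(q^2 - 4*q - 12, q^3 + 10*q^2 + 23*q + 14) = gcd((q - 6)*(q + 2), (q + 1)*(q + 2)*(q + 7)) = q + 2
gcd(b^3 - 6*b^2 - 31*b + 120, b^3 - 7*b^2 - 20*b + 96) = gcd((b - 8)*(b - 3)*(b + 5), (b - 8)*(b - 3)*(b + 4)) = b^2 - 11*b + 24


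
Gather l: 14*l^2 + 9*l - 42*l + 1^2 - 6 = 14*l^2 - 33*l - 5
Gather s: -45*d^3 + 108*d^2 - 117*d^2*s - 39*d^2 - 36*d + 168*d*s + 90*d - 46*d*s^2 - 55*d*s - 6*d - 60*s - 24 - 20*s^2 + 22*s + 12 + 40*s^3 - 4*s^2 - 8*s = -45*d^3 + 69*d^2 + 48*d + 40*s^3 + s^2*(-46*d - 24) + s*(-117*d^2 + 113*d - 46) - 12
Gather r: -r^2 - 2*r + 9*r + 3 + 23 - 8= -r^2 + 7*r + 18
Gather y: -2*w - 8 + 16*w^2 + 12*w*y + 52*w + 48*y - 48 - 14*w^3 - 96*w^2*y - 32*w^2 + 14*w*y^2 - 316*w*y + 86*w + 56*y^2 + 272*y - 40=-14*w^3 - 16*w^2 + 136*w + y^2*(14*w + 56) + y*(-96*w^2 - 304*w + 320) - 96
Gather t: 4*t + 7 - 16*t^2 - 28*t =-16*t^2 - 24*t + 7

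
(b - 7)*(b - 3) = b^2 - 10*b + 21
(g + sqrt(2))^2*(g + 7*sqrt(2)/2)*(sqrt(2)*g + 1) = sqrt(2)*g^4 + 12*g^3 + 43*sqrt(2)*g^2/2 + 30*g + 7*sqrt(2)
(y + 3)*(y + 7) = y^2 + 10*y + 21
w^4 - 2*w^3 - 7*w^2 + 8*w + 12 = (w - 3)*(w - 2)*(w + 1)*(w + 2)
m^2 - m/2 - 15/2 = (m - 3)*(m + 5/2)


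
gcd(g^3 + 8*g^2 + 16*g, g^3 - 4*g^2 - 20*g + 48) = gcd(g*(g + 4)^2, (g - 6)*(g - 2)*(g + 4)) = g + 4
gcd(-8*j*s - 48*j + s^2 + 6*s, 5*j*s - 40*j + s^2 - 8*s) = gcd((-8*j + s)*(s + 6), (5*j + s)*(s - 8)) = 1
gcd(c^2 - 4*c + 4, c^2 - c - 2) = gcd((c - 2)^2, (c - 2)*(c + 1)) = c - 2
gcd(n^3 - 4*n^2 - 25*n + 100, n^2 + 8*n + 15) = n + 5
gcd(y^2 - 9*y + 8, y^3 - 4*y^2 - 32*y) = y - 8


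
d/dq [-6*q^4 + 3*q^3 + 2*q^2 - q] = -24*q^3 + 9*q^2 + 4*q - 1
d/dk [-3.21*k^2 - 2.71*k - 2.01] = -6.42*k - 2.71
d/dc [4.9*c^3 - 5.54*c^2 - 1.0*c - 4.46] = 14.7*c^2 - 11.08*c - 1.0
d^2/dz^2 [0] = 0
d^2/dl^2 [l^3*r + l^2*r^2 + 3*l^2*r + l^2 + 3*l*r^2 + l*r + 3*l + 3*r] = 6*l*r + 2*r^2 + 6*r + 2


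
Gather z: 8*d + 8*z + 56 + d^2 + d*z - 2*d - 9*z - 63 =d^2 + 6*d + z*(d - 1) - 7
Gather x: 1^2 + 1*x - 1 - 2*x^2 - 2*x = -2*x^2 - x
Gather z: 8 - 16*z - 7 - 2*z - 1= -18*z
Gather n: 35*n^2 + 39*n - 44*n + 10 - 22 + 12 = 35*n^2 - 5*n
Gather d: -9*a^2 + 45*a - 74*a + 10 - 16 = -9*a^2 - 29*a - 6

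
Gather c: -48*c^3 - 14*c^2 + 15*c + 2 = -48*c^3 - 14*c^2 + 15*c + 2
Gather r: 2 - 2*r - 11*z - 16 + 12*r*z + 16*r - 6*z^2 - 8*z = r*(12*z + 14) - 6*z^2 - 19*z - 14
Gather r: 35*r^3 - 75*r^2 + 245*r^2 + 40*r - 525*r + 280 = 35*r^3 + 170*r^2 - 485*r + 280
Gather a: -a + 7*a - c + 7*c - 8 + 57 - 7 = 6*a + 6*c + 42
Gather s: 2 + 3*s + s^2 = s^2 + 3*s + 2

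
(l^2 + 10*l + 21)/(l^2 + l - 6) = (l + 7)/(l - 2)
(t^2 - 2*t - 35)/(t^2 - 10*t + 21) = (t + 5)/(t - 3)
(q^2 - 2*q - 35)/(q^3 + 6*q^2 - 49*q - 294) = (q + 5)/(q^2 + 13*q + 42)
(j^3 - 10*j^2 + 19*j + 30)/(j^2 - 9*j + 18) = (j^2 - 4*j - 5)/(j - 3)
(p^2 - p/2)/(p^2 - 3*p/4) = 2*(2*p - 1)/(4*p - 3)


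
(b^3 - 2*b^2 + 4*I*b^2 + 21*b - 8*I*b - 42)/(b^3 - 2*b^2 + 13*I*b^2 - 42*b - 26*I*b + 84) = (b - 3*I)/(b + 6*I)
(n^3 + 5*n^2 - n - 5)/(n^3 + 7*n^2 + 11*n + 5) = (n - 1)/(n + 1)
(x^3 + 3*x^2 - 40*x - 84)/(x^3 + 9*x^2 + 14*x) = (x - 6)/x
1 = 1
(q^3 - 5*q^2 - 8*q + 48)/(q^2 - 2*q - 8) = (q^2 - q - 12)/(q + 2)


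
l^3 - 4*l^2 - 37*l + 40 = (l - 8)*(l - 1)*(l + 5)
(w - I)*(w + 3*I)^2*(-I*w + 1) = -I*w^4 + 6*w^3 + 8*I*w^2 + 6*w + 9*I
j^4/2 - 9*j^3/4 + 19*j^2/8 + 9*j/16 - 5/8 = (j/2 + 1/4)*(j - 5/2)*(j - 2)*(j - 1/2)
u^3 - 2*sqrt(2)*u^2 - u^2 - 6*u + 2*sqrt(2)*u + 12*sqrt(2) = (u - 3)*(u + 2)*(u - 2*sqrt(2))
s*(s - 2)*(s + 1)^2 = s^4 - 3*s^2 - 2*s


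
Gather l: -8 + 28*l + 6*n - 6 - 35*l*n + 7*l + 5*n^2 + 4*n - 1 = l*(35 - 35*n) + 5*n^2 + 10*n - 15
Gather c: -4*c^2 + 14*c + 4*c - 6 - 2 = -4*c^2 + 18*c - 8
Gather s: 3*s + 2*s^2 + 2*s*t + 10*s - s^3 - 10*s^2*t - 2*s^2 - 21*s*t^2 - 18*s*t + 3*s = -s^3 - 10*s^2*t + s*(-21*t^2 - 16*t + 16)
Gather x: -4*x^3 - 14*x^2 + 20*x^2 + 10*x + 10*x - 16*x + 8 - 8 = -4*x^3 + 6*x^2 + 4*x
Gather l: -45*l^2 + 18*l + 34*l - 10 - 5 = -45*l^2 + 52*l - 15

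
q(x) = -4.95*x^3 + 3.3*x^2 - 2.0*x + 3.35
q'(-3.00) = -155.45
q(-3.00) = 172.70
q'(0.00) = -2.00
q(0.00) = 3.35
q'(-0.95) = -21.67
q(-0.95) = 12.47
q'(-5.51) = -489.21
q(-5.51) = 942.61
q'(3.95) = -207.63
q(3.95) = -258.13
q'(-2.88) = -144.18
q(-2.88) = 154.73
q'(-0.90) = -19.97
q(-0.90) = 11.43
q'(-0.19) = -3.79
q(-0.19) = 3.88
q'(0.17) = -1.31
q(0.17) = 3.08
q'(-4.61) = -348.02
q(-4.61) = 567.66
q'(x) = -14.85*x^2 + 6.6*x - 2.0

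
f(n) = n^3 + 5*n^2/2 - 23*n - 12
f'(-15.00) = 577.00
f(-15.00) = -2479.50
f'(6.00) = 115.00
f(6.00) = 156.00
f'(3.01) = 19.23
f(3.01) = -31.31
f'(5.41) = 91.85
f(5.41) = 95.08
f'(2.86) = 15.84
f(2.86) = -33.94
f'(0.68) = -18.21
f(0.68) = -26.17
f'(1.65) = -6.58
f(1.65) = -38.65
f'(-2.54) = -16.35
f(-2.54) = 46.16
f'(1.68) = -6.13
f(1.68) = -38.84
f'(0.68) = -18.21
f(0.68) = -26.17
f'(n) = 3*n^2 + 5*n - 23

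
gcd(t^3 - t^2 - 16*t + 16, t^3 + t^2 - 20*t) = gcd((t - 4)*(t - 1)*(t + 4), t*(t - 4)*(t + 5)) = t - 4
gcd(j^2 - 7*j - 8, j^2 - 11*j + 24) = j - 8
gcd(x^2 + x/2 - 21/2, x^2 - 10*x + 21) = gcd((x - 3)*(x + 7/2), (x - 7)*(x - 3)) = x - 3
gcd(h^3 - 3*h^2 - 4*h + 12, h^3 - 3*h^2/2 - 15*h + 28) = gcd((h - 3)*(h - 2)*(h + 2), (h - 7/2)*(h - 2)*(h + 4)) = h - 2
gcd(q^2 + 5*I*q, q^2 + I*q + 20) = q + 5*I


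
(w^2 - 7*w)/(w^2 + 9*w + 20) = w*(w - 7)/(w^2 + 9*w + 20)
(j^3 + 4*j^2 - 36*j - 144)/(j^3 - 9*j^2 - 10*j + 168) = (j + 6)/(j - 7)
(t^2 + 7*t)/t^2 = (t + 7)/t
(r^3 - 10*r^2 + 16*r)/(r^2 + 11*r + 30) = r*(r^2 - 10*r + 16)/(r^2 + 11*r + 30)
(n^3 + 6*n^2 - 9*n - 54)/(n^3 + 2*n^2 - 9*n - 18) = (n + 6)/(n + 2)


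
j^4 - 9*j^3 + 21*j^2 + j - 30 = (j - 5)*(j - 3)*(j - 2)*(j + 1)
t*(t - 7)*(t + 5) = t^3 - 2*t^2 - 35*t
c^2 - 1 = (c - 1)*(c + 1)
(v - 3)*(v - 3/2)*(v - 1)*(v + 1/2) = v^4 - 5*v^3 + 25*v^2/4 - 9/4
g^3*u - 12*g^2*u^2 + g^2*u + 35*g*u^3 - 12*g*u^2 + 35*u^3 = (g - 7*u)*(g - 5*u)*(g*u + u)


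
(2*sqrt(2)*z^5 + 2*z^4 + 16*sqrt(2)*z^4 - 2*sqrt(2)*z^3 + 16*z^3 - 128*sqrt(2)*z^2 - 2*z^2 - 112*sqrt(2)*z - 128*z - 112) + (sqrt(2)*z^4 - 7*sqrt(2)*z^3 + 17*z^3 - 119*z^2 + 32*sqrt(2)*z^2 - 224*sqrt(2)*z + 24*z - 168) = 2*sqrt(2)*z^5 + 2*z^4 + 17*sqrt(2)*z^4 - 9*sqrt(2)*z^3 + 33*z^3 - 96*sqrt(2)*z^2 - 121*z^2 - 336*sqrt(2)*z - 104*z - 280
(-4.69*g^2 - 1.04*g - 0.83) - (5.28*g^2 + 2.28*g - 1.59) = -9.97*g^2 - 3.32*g + 0.76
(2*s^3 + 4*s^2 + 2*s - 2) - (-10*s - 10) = 2*s^3 + 4*s^2 + 12*s + 8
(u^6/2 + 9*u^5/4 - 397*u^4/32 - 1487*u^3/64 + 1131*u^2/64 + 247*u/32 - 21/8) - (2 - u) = u^6/2 + 9*u^5/4 - 397*u^4/32 - 1487*u^3/64 + 1131*u^2/64 + 279*u/32 - 37/8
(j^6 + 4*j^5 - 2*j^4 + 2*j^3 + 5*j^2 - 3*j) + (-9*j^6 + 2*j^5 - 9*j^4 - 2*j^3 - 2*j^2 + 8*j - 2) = -8*j^6 + 6*j^5 - 11*j^4 + 3*j^2 + 5*j - 2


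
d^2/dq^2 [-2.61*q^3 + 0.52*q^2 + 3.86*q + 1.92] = 1.04 - 15.66*q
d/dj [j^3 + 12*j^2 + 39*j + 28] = 3*j^2 + 24*j + 39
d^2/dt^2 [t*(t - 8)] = 2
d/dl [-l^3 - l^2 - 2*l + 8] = -3*l^2 - 2*l - 2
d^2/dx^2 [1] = 0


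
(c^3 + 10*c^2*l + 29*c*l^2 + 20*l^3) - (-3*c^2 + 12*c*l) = c^3 + 10*c^2*l + 3*c^2 + 29*c*l^2 - 12*c*l + 20*l^3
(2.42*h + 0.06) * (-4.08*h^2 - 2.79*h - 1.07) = -9.8736*h^3 - 6.9966*h^2 - 2.7568*h - 0.0642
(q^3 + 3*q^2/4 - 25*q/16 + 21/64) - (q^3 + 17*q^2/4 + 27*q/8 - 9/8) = -7*q^2/2 - 79*q/16 + 93/64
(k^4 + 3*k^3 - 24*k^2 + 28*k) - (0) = k^4 + 3*k^3 - 24*k^2 + 28*k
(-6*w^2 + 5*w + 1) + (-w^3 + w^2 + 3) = -w^3 - 5*w^2 + 5*w + 4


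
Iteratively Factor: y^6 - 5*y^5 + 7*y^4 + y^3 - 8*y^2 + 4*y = (y - 1)*(y^5 - 4*y^4 + 3*y^3 + 4*y^2 - 4*y) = y*(y - 1)*(y^4 - 4*y^3 + 3*y^2 + 4*y - 4) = y*(y - 2)*(y - 1)*(y^3 - 2*y^2 - y + 2) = y*(y - 2)*(y - 1)*(y + 1)*(y^2 - 3*y + 2) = y*(y - 2)^2*(y - 1)*(y + 1)*(y - 1)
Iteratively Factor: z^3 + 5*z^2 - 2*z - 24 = (z - 2)*(z^2 + 7*z + 12) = (z - 2)*(z + 3)*(z + 4)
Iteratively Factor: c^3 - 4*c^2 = (c)*(c^2 - 4*c) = c*(c - 4)*(c)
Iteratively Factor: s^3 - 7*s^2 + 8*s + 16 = (s - 4)*(s^2 - 3*s - 4) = (s - 4)*(s + 1)*(s - 4)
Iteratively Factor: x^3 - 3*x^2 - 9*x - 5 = (x + 1)*(x^2 - 4*x - 5) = (x - 5)*(x + 1)*(x + 1)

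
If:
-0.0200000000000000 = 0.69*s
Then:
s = -0.03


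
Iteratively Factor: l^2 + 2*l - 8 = (l - 2)*(l + 4)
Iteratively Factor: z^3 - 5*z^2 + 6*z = (z - 2)*(z^2 - 3*z) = (z - 3)*(z - 2)*(z)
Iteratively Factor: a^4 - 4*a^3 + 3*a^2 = (a - 3)*(a^3 - a^2) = a*(a - 3)*(a^2 - a) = a^2*(a - 3)*(a - 1)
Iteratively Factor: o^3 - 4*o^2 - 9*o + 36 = (o - 3)*(o^2 - o - 12) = (o - 4)*(o - 3)*(o + 3)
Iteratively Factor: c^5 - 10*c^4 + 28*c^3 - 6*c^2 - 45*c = (c - 3)*(c^4 - 7*c^3 + 7*c^2 + 15*c) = (c - 3)*(c + 1)*(c^3 - 8*c^2 + 15*c) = (c - 5)*(c - 3)*(c + 1)*(c^2 - 3*c) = c*(c - 5)*(c - 3)*(c + 1)*(c - 3)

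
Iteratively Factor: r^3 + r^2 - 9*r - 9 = (r + 1)*(r^2 - 9) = (r - 3)*(r + 1)*(r + 3)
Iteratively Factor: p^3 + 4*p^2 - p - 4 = (p - 1)*(p^2 + 5*p + 4) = (p - 1)*(p + 1)*(p + 4)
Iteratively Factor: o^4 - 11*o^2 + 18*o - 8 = (o - 2)*(o^3 + 2*o^2 - 7*o + 4) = (o - 2)*(o - 1)*(o^2 + 3*o - 4) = (o - 2)*(o - 1)*(o + 4)*(o - 1)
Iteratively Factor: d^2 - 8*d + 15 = (d - 5)*(d - 3)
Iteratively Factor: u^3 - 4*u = (u)*(u^2 - 4) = u*(u + 2)*(u - 2)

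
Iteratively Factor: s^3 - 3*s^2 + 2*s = (s)*(s^2 - 3*s + 2) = s*(s - 2)*(s - 1)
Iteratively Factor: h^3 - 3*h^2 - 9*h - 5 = (h + 1)*(h^2 - 4*h - 5) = (h + 1)^2*(h - 5)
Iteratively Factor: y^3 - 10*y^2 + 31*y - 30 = (y - 5)*(y^2 - 5*y + 6) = (y - 5)*(y - 3)*(y - 2)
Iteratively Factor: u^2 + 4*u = (u + 4)*(u)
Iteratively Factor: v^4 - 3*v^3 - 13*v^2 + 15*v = (v - 5)*(v^3 + 2*v^2 - 3*v) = (v - 5)*(v - 1)*(v^2 + 3*v) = v*(v - 5)*(v - 1)*(v + 3)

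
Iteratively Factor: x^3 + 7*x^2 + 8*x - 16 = (x - 1)*(x^2 + 8*x + 16) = (x - 1)*(x + 4)*(x + 4)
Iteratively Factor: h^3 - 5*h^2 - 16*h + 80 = (h - 4)*(h^2 - h - 20) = (h - 5)*(h - 4)*(h + 4)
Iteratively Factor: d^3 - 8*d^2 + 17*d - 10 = (d - 1)*(d^2 - 7*d + 10) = (d - 2)*(d - 1)*(d - 5)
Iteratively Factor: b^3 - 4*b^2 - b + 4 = (b + 1)*(b^2 - 5*b + 4) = (b - 1)*(b + 1)*(b - 4)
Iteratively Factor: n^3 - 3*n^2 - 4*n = (n + 1)*(n^2 - 4*n) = (n - 4)*(n + 1)*(n)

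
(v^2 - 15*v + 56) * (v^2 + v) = v^4 - 14*v^3 + 41*v^2 + 56*v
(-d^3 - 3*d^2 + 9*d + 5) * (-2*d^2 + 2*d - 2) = 2*d^5 + 4*d^4 - 22*d^3 + 14*d^2 - 8*d - 10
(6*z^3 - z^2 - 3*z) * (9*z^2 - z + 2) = 54*z^5 - 15*z^4 - 14*z^3 + z^2 - 6*z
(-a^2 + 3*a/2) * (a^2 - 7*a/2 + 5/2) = -a^4 + 5*a^3 - 31*a^2/4 + 15*a/4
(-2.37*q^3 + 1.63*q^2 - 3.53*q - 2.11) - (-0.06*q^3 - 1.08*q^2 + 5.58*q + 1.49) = -2.31*q^3 + 2.71*q^2 - 9.11*q - 3.6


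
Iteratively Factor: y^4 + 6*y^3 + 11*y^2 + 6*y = (y + 3)*(y^3 + 3*y^2 + 2*y) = (y + 2)*(y + 3)*(y^2 + y) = y*(y + 2)*(y + 3)*(y + 1)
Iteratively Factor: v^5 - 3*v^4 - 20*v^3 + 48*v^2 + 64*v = (v - 4)*(v^4 + v^3 - 16*v^2 - 16*v) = (v - 4)^2*(v^3 + 5*v^2 + 4*v) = v*(v - 4)^2*(v^2 + 5*v + 4) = v*(v - 4)^2*(v + 1)*(v + 4)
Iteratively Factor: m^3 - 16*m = (m)*(m^2 - 16) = m*(m + 4)*(m - 4)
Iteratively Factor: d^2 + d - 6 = (d - 2)*(d + 3)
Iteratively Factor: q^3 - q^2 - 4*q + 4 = (q - 2)*(q^2 + q - 2) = (q - 2)*(q - 1)*(q + 2)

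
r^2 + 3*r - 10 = (r - 2)*(r + 5)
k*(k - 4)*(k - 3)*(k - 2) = k^4 - 9*k^3 + 26*k^2 - 24*k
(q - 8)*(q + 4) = q^2 - 4*q - 32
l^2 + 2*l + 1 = (l + 1)^2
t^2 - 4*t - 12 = (t - 6)*(t + 2)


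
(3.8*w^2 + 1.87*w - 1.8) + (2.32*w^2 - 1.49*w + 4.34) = 6.12*w^2 + 0.38*w + 2.54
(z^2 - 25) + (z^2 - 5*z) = 2*z^2 - 5*z - 25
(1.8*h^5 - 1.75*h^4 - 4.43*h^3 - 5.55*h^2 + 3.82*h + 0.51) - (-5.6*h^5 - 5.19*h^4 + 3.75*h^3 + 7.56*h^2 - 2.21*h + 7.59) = 7.4*h^5 + 3.44*h^4 - 8.18*h^3 - 13.11*h^2 + 6.03*h - 7.08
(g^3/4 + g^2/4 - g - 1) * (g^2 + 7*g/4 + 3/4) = g^5/4 + 11*g^4/16 - 3*g^3/8 - 41*g^2/16 - 5*g/2 - 3/4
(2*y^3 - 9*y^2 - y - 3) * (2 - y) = -2*y^4 + 13*y^3 - 17*y^2 + y - 6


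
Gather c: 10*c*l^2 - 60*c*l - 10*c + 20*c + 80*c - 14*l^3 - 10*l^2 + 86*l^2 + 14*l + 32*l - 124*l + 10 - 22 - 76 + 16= c*(10*l^2 - 60*l + 90) - 14*l^3 + 76*l^2 - 78*l - 72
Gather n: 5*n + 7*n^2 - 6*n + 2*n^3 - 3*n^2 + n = 2*n^3 + 4*n^2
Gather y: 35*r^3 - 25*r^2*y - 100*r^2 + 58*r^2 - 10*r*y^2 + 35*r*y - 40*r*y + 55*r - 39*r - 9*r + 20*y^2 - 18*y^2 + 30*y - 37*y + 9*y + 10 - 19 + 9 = 35*r^3 - 42*r^2 + 7*r + y^2*(2 - 10*r) + y*(-25*r^2 - 5*r + 2)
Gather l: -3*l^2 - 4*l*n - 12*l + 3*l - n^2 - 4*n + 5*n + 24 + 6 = -3*l^2 + l*(-4*n - 9) - n^2 + n + 30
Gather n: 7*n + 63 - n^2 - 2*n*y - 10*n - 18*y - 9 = -n^2 + n*(-2*y - 3) - 18*y + 54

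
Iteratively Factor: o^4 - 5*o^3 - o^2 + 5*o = (o - 5)*(o^3 - o) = (o - 5)*(o + 1)*(o^2 - o) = (o - 5)*(o - 1)*(o + 1)*(o)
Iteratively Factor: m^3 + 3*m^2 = (m)*(m^2 + 3*m) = m*(m + 3)*(m)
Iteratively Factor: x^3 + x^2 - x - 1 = (x - 1)*(x^2 + 2*x + 1) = (x - 1)*(x + 1)*(x + 1)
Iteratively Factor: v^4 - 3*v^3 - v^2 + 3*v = (v)*(v^3 - 3*v^2 - v + 3) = v*(v + 1)*(v^2 - 4*v + 3) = v*(v - 3)*(v + 1)*(v - 1)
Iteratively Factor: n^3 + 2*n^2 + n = (n)*(n^2 + 2*n + 1) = n*(n + 1)*(n + 1)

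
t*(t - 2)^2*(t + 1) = t^4 - 3*t^3 + 4*t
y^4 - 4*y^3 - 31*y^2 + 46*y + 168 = (y - 7)*(y - 3)*(y + 2)*(y + 4)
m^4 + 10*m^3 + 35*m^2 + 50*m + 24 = (m + 1)*(m + 2)*(m + 3)*(m + 4)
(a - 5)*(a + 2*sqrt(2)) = a^2 - 5*a + 2*sqrt(2)*a - 10*sqrt(2)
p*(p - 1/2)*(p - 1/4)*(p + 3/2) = p^4 + 3*p^3/4 - p^2 + 3*p/16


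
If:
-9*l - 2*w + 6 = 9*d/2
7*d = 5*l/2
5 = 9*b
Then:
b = 5/9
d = 20/99 - 20*w/297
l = 56/99 - 56*w/297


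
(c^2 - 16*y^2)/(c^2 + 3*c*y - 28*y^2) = (c + 4*y)/(c + 7*y)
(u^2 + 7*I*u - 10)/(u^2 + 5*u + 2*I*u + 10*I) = (u + 5*I)/(u + 5)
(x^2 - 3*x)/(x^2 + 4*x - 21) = x/(x + 7)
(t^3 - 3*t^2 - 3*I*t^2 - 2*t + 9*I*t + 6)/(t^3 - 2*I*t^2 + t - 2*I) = (t - 3)/(t + I)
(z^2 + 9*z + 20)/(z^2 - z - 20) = (z + 5)/(z - 5)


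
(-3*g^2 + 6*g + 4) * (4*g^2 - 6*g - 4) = -12*g^4 + 42*g^3 - 8*g^2 - 48*g - 16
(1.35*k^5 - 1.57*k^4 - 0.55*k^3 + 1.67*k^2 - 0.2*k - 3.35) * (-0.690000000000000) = -0.9315*k^5 + 1.0833*k^4 + 0.3795*k^3 - 1.1523*k^2 + 0.138*k + 2.3115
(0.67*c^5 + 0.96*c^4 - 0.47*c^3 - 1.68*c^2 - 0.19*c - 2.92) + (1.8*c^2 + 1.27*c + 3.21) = 0.67*c^5 + 0.96*c^4 - 0.47*c^3 + 0.12*c^2 + 1.08*c + 0.29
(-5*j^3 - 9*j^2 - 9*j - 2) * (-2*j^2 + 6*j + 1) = 10*j^5 - 12*j^4 - 41*j^3 - 59*j^2 - 21*j - 2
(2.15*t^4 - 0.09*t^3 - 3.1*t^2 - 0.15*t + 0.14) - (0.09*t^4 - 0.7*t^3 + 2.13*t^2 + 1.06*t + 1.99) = 2.06*t^4 + 0.61*t^3 - 5.23*t^2 - 1.21*t - 1.85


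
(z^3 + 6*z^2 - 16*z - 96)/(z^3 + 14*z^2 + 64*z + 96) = (z - 4)/(z + 4)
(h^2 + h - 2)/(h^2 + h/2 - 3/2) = 2*(h + 2)/(2*h + 3)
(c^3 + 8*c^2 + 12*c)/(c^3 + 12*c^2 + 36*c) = (c + 2)/(c + 6)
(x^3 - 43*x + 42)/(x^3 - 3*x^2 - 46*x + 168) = (x - 1)/(x - 4)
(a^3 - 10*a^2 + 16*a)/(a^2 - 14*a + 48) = a*(a - 2)/(a - 6)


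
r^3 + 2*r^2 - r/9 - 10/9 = (r - 2/3)*(r + 1)*(r + 5/3)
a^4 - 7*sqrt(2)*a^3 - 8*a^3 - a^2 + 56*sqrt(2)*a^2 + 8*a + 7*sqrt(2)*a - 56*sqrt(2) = (a - 8)*(a - 1)*(a + 1)*(a - 7*sqrt(2))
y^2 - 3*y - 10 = (y - 5)*(y + 2)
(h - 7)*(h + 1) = h^2 - 6*h - 7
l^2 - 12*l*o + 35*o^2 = (l - 7*o)*(l - 5*o)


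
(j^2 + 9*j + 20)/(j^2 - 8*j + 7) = (j^2 + 9*j + 20)/(j^2 - 8*j + 7)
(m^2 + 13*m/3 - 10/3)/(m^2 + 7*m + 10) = (m - 2/3)/(m + 2)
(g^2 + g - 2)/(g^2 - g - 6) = (g - 1)/(g - 3)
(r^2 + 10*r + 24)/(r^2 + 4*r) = (r + 6)/r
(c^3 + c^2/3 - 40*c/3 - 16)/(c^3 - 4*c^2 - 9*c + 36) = (c + 4/3)/(c - 3)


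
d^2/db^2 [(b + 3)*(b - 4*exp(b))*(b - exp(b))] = -5*b^2*exp(b) + 16*b*exp(2*b) - 35*b*exp(b) + 6*b + 64*exp(2*b) - 40*exp(b) + 6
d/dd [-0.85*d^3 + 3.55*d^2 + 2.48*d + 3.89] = -2.55*d^2 + 7.1*d + 2.48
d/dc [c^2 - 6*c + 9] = 2*c - 6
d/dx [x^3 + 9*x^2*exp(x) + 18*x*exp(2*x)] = 9*x^2*exp(x) + 3*x^2 + 36*x*exp(2*x) + 18*x*exp(x) + 18*exp(2*x)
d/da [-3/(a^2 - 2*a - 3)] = 6*(a - 1)/(-a^2 + 2*a + 3)^2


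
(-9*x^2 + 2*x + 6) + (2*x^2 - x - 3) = -7*x^2 + x + 3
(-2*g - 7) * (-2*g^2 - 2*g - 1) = 4*g^3 + 18*g^2 + 16*g + 7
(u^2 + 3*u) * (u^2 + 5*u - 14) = u^4 + 8*u^3 + u^2 - 42*u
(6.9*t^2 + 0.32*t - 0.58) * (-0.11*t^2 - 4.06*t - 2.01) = -0.759*t^4 - 28.0492*t^3 - 15.1044*t^2 + 1.7116*t + 1.1658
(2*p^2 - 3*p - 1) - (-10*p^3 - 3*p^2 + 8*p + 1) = 10*p^3 + 5*p^2 - 11*p - 2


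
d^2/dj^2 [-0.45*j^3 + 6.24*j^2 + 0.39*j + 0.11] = 12.48 - 2.7*j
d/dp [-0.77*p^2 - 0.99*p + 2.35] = -1.54*p - 0.99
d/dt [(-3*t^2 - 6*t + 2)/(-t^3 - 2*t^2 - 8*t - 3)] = (-3*t^4 - 12*t^3 + 18*t^2 + 26*t + 34)/(t^6 + 4*t^5 + 20*t^4 + 38*t^3 + 76*t^2 + 48*t + 9)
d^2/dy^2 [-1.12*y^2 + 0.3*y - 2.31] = -2.24000000000000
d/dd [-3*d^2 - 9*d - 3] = -6*d - 9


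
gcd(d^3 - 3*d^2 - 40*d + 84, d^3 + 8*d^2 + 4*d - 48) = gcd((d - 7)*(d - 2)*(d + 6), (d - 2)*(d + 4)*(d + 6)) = d^2 + 4*d - 12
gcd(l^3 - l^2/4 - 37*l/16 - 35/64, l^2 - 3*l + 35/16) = l - 7/4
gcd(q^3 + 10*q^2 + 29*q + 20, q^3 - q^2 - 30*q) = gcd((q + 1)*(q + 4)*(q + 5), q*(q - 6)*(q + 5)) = q + 5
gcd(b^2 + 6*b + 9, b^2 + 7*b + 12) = b + 3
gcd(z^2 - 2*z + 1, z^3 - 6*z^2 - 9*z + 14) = z - 1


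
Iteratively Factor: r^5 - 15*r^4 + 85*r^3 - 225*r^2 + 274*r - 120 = (r - 2)*(r^4 - 13*r^3 + 59*r^2 - 107*r + 60) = (r - 4)*(r - 2)*(r^3 - 9*r^2 + 23*r - 15) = (r - 4)*(r - 2)*(r - 1)*(r^2 - 8*r + 15) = (r - 5)*(r - 4)*(r - 2)*(r - 1)*(r - 3)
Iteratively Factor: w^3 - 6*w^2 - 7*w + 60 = (w + 3)*(w^2 - 9*w + 20) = (w - 4)*(w + 3)*(w - 5)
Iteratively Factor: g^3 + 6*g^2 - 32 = (g - 2)*(g^2 + 8*g + 16) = (g - 2)*(g + 4)*(g + 4)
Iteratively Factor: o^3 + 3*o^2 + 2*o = (o)*(o^2 + 3*o + 2) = o*(o + 2)*(o + 1)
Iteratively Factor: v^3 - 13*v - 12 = (v + 1)*(v^2 - v - 12) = (v - 4)*(v + 1)*(v + 3)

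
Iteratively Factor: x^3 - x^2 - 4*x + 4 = (x - 1)*(x^2 - 4) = (x - 1)*(x + 2)*(x - 2)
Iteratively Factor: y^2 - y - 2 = (y - 2)*(y + 1)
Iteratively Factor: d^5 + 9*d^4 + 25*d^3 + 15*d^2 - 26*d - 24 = (d + 4)*(d^4 + 5*d^3 + 5*d^2 - 5*d - 6) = (d - 1)*(d + 4)*(d^3 + 6*d^2 + 11*d + 6) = (d - 1)*(d + 2)*(d + 4)*(d^2 + 4*d + 3) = (d - 1)*(d + 1)*(d + 2)*(d + 4)*(d + 3)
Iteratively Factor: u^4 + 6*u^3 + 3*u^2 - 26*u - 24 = (u + 4)*(u^3 + 2*u^2 - 5*u - 6) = (u + 1)*(u + 4)*(u^2 + u - 6) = (u + 1)*(u + 3)*(u + 4)*(u - 2)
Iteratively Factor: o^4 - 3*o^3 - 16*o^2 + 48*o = (o + 4)*(o^3 - 7*o^2 + 12*o) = (o - 4)*(o + 4)*(o^2 - 3*o) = o*(o - 4)*(o + 4)*(o - 3)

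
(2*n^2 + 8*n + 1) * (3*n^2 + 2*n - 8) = 6*n^4 + 28*n^3 + 3*n^2 - 62*n - 8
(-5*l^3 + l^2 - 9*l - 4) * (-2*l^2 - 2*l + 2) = 10*l^5 + 8*l^4 + 6*l^3 + 28*l^2 - 10*l - 8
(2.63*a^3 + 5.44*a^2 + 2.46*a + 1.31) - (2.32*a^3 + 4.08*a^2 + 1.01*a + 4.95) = 0.31*a^3 + 1.36*a^2 + 1.45*a - 3.64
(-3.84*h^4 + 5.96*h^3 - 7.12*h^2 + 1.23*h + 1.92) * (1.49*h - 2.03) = -5.7216*h^5 + 16.6756*h^4 - 22.7076*h^3 + 16.2863*h^2 + 0.3639*h - 3.8976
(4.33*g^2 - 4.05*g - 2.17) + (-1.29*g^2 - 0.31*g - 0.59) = 3.04*g^2 - 4.36*g - 2.76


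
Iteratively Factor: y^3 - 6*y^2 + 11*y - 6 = (y - 2)*(y^2 - 4*y + 3) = (y - 2)*(y - 1)*(y - 3)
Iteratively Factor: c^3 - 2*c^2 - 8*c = (c)*(c^2 - 2*c - 8) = c*(c - 4)*(c + 2)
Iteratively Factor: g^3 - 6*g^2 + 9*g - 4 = (g - 1)*(g^2 - 5*g + 4) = (g - 4)*(g - 1)*(g - 1)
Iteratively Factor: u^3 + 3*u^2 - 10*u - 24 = (u - 3)*(u^2 + 6*u + 8) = (u - 3)*(u + 2)*(u + 4)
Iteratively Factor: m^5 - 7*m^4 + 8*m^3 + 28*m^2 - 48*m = (m - 4)*(m^4 - 3*m^3 - 4*m^2 + 12*m) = m*(m - 4)*(m^3 - 3*m^2 - 4*m + 12) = m*(m - 4)*(m - 2)*(m^2 - m - 6) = m*(m - 4)*(m - 2)*(m + 2)*(m - 3)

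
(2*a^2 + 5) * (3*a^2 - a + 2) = 6*a^4 - 2*a^3 + 19*a^2 - 5*a + 10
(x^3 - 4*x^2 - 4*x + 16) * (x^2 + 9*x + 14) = x^5 + 5*x^4 - 26*x^3 - 76*x^2 + 88*x + 224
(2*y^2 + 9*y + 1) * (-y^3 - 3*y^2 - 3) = -2*y^5 - 15*y^4 - 28*y^3 - 9*y^2 - 27*y - 3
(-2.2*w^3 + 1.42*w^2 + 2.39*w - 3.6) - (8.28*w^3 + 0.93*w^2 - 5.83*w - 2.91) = -10.48*w^3 + 0.49*w^2 + 8.22*w - 0.69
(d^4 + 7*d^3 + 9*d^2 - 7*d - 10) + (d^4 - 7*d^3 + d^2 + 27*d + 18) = 2*d^4 + 10*d^2 + 20*d + 8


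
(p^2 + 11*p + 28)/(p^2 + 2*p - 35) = (p + 4)/(p - 5)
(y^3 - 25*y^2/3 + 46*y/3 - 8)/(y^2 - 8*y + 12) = (3*y^2 - 7*y + 4)/(3*(y - 2))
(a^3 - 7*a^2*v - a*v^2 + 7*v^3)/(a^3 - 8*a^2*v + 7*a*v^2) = (a + v)/a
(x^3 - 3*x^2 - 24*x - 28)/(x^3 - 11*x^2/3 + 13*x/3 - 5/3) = 3*(x^3 - 3*x^2 - 24*x - 28)/(3*x^3 - 11*x^2 + 13*x - 5)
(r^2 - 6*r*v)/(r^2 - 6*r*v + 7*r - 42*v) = r/(r + 7)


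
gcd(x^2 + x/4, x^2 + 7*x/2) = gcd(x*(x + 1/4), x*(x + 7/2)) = x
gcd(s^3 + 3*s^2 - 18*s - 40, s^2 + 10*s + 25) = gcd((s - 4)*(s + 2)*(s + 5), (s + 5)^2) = s + 5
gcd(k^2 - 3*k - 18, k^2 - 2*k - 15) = k + 3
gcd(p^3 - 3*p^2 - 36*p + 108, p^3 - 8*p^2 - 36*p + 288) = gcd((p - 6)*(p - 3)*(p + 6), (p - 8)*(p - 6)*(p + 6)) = p^2 - 36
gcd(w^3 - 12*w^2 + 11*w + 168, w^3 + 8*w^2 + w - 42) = w + 3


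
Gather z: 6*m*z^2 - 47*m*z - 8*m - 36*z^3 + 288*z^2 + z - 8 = -8*m - 36*z^3 + z^2*(6*m + 288) + z*(1 - 47*m) - 8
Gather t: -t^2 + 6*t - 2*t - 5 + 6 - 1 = -t^2 + 4*t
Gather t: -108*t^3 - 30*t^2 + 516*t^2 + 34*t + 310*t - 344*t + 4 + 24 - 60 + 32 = -108*t^3 + 486*t^2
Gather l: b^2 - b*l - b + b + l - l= b^2 - b*l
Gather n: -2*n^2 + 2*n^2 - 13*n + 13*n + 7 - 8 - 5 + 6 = 0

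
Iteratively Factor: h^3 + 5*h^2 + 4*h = (h + 1)*(h^2 + 4*h) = h*(h + 1)*(h + 4)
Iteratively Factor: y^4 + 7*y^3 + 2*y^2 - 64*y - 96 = (y + 2)*(y^3 + 5*y^2 - 8*y - 48) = (y + 2)*(y + 4)*(y^2 + y - 12) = (y - 3)*(y + 2)*(y + 4)*(y + 4)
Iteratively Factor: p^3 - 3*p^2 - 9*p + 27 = (p - 3)*(p^2 - 9) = (p - 3)^2*(p + 3)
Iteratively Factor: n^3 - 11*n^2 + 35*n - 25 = (n - 5)*(n^2 - 6*n + 5) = (n - 5)*(n - 1)*(n - 5)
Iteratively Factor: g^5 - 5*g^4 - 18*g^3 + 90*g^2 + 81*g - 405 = (g - 5)*(g^4 - 18*g^2 + 81) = (g - 5)*(g - 3)*(g^3 + 3*g^2 - 9*g - 27) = (g - 5)*(g - 3)*(g + 3)*(g^2 - 9) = (g - 5)*(g - 3)^2*(g + 3)*(g + 3)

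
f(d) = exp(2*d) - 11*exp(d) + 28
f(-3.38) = 27.63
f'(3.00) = 585.92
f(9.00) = 65570863.21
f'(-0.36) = -6.70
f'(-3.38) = -0.37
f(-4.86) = 27.91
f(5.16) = 28445.45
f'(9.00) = 131230804.35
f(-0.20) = 19.66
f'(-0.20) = -7.67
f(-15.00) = 28.00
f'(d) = 2*exp(2*d) - 11*exp(d)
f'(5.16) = 58750.71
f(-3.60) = 27.70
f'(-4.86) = -0.09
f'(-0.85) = -4.34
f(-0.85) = 23.48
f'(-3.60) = -0.30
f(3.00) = 210.49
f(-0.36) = 20.81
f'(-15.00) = 0.00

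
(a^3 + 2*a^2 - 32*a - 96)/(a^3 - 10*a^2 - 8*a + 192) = (a + 4)/(a - 8)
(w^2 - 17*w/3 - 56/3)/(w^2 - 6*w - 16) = (w + 7/3)/(w + 2)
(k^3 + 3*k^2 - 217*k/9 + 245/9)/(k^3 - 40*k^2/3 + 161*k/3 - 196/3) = (3*k^2 + 16*k - 35)/(3*(k^2 - 11*k + 28))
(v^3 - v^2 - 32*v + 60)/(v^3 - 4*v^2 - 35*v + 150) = (v - 2)/(v - 5)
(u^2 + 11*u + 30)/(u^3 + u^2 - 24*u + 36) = (u + 5)/(u^2 - 5*u + 6)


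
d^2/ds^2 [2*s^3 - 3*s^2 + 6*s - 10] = 12*s - 6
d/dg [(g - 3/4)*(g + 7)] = 2*g + 25/4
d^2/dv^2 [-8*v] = 0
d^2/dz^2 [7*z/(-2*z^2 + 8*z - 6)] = 7*(-4*z*(z - 2)^2 + (3*z - 4)*(z^2 - 4*z + 3))/(z^2 - 4*z + 3)^3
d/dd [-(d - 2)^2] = 4 - 2*d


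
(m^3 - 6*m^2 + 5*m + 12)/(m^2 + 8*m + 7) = (m^2 - 7*m + 12)/(m + 7)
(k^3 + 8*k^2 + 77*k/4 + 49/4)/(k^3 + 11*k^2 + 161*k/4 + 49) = (k + 1)/(k + 4)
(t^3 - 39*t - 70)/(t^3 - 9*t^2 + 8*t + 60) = (t^2 - 2*t - 35)/(t^2 - 11*t + 30)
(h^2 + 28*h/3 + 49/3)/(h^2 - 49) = (h + 7/3)/(h - 7)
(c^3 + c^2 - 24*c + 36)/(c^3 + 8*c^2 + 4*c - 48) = (c - 3)/(c + 4)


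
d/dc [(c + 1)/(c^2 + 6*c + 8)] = (c^2 + 6*c - 2*(c + 1)*(c + 3) + 8)/(c^2 + 6*c + 8)^2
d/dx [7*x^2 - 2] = 14*x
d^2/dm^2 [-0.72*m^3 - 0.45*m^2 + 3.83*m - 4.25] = -4.32*m - 0.9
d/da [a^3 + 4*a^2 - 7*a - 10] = 3*a^2 + 8*a - 7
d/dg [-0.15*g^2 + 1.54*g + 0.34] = 1.54 - 0.3*g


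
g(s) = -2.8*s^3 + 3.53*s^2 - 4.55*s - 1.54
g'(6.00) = -264.59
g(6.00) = -506.56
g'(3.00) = -58.97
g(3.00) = -59.02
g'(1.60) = -14.76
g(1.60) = -11.25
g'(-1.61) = -37.69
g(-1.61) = 26.62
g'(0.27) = -3.26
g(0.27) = -2.57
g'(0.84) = -4.55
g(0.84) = -4.53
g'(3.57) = -86.40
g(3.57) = -100.19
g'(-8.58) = -683.50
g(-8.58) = 2065.93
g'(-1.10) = -22.48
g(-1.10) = 11.46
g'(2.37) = -35.00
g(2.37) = -29.77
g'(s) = -8.4*s^2 + 7.06*s - 4.55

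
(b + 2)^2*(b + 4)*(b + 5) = b^4 + 13*b^3 + 60*b^2 + 116*b + 80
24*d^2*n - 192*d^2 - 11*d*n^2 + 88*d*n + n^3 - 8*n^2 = (-8*d + n)*(-3*d + n)*(n - 8)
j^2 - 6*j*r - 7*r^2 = (j - 7*r)*(j + r)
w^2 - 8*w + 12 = (w - 6)*(w - 2)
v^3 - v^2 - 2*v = v*(v - 2)*(v + 1)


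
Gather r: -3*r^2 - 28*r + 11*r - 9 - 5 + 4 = -3*r^2 - 17*r - 10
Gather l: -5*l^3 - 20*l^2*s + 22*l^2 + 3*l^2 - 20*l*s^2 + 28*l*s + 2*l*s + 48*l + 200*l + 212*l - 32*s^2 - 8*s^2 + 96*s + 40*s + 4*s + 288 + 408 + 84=-5*l^3 + l^2*(25 - 20*s) + l*(-20*s^2 + 30*s + 460) - 40*s^2 + 140*s + 780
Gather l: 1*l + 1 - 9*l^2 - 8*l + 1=-9*l^2 - 7*l + 2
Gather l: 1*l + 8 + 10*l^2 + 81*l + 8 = 10*l^2 + 82*l + 16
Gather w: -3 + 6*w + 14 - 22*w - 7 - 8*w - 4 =-24*w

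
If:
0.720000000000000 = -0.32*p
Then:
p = -2.25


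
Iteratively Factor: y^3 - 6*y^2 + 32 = (y - 4)*(y^2 - 2*y - 8) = (y - 4)*(y + 2)*(y - 4)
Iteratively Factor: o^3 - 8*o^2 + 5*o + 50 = (o + 2)*(o^2 - 10*o + 25) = (o - 5)*(o + 2)*(o - 5)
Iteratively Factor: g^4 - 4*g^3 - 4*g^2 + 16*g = (g - 2)*(g^3 - 2*g^2 - 8*g) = (g - 2)*(g + 2)*(g^2 - 4*g) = g*(g - 2)*(g + 2)*(g - 4)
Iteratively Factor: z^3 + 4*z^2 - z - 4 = (z + 4)*(z^2 - 1) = (z + 1)*(z + 4)*(z - 1)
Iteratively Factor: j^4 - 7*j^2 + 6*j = (j - 2)*(j^3 + 2*j^2 - 3*j) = (j - 2)*(j + 3)*(j^2 - j) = j*(j - 2)*(j + 3)*(j - 1)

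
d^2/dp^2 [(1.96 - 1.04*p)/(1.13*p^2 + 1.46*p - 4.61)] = (-(1.04*p - 1.96)*(2.26*p + 1.46)*(4.52*p + 2.92) + (7.0512*p - 1.3928)*(1.13*p^2 + 1.46*p - 4.61))/(1.13*p^2 + 1.46*p - 4.61)^3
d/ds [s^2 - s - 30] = 2*s - 1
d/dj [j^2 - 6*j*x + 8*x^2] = 2*j - 6*x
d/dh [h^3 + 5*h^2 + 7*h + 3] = 3*h^2 + 10*h + 7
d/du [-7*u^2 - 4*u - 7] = -14*u - 4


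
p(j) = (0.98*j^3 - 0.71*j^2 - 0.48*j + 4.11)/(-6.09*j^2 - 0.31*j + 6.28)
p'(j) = (12.18*j + 0.31)*(0.98*j^3 - 0.71*j^2 - 0.48*j + 4.11)/(-6.09*j^2 - 0.31*j + 6.28)^2 + (2.94*j^2 - 1.42*j - 0.48)/(-6.09*j^2 - 0.31*j + 6.28)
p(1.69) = -0.52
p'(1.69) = 0.45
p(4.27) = -0.62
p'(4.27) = -0.14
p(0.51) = 0.84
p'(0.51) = 1.11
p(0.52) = 0.85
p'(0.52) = 1.17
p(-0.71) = 1.09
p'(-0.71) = -2.07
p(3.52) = -0.52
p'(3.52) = -0.12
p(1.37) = -0.83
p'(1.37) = 1.98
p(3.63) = -0.53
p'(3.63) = -0.13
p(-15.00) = 2.54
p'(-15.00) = -0.16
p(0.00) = 0.65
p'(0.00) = -0.04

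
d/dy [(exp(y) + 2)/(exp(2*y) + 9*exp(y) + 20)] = (-(exp(y) + 2)*(2*exp(y) + 9) + exp(2*y) + 9*exp(y) + 20)*exp(y)/(exp(2*y) + 9*exp(y) + 20)^2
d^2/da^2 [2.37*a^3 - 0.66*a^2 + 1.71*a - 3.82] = 14.22*a - 1.32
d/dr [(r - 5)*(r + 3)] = 2*r - 2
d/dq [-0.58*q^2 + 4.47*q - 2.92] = 4.47 - 1.16*q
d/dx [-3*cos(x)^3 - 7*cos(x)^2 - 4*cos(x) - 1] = (9*cos(x)^2 + 14*cos(x) + 4)*sin(x)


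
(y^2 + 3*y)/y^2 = (y + 3)/y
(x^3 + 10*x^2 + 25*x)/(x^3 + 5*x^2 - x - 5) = x*(x + 5)/(x^2 - 1)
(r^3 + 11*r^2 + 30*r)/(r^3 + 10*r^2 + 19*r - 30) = r/(r - 1)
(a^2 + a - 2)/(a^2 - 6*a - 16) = (a - 1)/(a - 8)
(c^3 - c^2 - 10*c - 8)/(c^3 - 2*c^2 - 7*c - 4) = (c + 2)/(c + 1)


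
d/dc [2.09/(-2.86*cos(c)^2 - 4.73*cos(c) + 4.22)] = -(11.9548*cos(c) + 9.8857)*sin(c)/(2.86*cos(c)^2 + 4.73*cos(c) - 4.22)^2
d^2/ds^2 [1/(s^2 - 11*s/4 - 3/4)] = 8*(16*s^2 - 44*s - (8*s - 11)^2 - 12)/(-4*s^2 + 11*s + 3)^3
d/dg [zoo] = 0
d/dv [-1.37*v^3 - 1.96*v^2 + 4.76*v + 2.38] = -4.11*v^2 - 3.92*v + 4.76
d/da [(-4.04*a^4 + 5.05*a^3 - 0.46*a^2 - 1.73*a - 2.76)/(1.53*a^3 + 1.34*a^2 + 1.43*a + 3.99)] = (-6.1812*a^6 - 10.8272*a^5 - 9.8608*a^4 - 44.7416*a^3 + 74.7773*a^2 + 3.726*a - 2.9559)/(2.3409*a^6 + 4.1004*a^5 + 6.1714*a^4 + 16.0418*a^3 + 12.7381*a^2 + 11.4114*a + 15.9201)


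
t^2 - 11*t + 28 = (t - 7)*(t - 4)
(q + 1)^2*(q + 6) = q^3 + 8*q^2 + 13*q + 6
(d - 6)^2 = d^2 - 12*d + 36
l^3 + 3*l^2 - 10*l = l*(l - 2)*(l + 5)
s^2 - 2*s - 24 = (s - 6)*(s + 4)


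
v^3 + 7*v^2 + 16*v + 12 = (v + 2)^2*(v + 3)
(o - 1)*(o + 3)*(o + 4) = o^3 + 6*o^2 + 5*o - 12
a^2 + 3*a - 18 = (a - 3)*(a + 6)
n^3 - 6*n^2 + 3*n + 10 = (n - 5)*(n - 2)*(n + 1)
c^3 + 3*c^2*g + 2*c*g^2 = c*(c + g)*(c + 2*g)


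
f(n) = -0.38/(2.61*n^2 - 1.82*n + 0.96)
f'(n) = -0.38*(1.82 - 5.22*n)/(2.61*n^2 - 1.82*n + 0.96)^2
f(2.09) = -0.04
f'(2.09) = 0.05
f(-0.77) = -0.10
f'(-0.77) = -0.15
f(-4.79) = -0.01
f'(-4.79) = -0.00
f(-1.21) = -0.05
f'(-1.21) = -0.06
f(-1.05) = -0.07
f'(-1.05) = -0.08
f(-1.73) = -0.03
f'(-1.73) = -0.03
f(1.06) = -0.19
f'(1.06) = 0.37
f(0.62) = -0.46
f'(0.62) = 0.77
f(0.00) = -0.40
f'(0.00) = -0.75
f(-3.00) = -0.01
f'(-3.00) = -0.01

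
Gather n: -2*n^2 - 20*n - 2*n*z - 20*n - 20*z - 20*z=-2*n^2 + n*(-2*z - 40) - 40*z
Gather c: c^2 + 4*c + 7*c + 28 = c^2 + 11*c + 28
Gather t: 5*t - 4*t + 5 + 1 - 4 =t + 2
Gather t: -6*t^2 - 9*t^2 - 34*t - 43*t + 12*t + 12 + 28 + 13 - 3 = -15*t^2 - 65*t + 50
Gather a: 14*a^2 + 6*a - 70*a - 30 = 14*a^2 - 64*a - 30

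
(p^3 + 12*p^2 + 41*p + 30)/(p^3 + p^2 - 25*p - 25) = (p + 6)/(p - 5)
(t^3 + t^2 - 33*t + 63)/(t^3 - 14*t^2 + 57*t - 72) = (t + 7)/(t - 8)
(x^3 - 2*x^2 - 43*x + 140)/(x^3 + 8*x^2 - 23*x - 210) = (x - 4)/(x + 6)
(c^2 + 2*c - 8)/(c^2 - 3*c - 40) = (-c^2 - 2*c + 8)/(-c^2 + 3*c + 40)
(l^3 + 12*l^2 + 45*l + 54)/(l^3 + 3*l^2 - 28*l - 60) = (l^2 + 6*l + 9)/(l^2 - 3*l - 10)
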